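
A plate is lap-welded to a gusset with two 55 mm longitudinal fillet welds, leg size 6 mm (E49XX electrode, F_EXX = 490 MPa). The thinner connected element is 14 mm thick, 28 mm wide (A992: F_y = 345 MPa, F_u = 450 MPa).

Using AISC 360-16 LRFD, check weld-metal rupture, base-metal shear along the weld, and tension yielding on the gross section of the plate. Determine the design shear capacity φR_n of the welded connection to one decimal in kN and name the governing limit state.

Weld metal: throat = 0.707×6 = 4.242 mm, L = 2×55 = 110 mm. φR_n = 0.75 × 0.6 × 490 × 4.242 × 110 = 102.9 kN.
Base metal shear (14 mm plate): yield φR_n = 1.0×0.6×345×14×110 = 318.8 kN; rupture φR_n = 0.75×0.6×450×14×110 = 311.9 kN; take 311.9 kN (rupture).
Tension yield (gross): A_g = 28×14 = 392 mm². φR_n = 0.90 × 345 × 392 = 121.7 kN.
Governing: min(102.9, 311.9, 121.7) = 102.9 kN → weld metal.

102.9 kN (weld metal governs)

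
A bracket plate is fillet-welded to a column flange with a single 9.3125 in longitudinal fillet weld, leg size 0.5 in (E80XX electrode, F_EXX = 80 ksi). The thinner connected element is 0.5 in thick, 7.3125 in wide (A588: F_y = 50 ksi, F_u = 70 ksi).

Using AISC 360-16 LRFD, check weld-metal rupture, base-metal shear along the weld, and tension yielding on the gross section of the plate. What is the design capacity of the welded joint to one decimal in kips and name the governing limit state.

Weld metal: throat = 0.707×0.5 = 0.3535 in, L = 9.3125 in. φR_n = 0.75 × 0.6 × 80 × 0.3535 × 9.3125 = 118.5 kips.
Base metal shear (0.5 in plate): yield φR_n = 1.0×0.6×50×0.5×9.3125 = 139.7 kips; rupture φR_n = 0.75×0.6×70×0.5×9.3125 = 146.7 kips; take 139.7 kips (yield).
Tension yield (gross): A_g = 7.3125×0.5 = 3.6563 in². φR_n = 0.90 × 50 × 3.6563 = 164.5 kips.
Governing: min(118.5, 139.7, 164.5) = 118.5 kips → weld metal.

118.5 kips (weld metal governs)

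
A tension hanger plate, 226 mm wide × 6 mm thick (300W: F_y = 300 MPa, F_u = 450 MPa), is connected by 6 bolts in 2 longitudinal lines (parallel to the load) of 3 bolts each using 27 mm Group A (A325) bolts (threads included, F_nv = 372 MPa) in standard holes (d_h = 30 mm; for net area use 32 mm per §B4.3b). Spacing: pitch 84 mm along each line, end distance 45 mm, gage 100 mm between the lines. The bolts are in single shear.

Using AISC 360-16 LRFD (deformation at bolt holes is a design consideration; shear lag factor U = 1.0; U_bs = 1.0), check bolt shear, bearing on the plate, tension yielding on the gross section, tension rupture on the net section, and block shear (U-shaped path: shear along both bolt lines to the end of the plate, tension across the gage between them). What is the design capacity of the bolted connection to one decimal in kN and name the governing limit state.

328.1 kN (net-section rupture governs)

Bolt shear: A_b = π(27)²/4 = 572.56 mm². φR_n = 0.75 × 372 × 572.56 × 6 × 1 = 958.5 kN.
Bearing (6 mm plate, F_u = 450 MPa): end bolts L_c = 45 − 30/2 = 30, R_n = min(1.2×30×6×450, 2.4×27×6×450) = 97.2 kN/bolt; interior L_c = 84 − 30 = 54, R_n = 174.96 kN/bolt. φR_n = 0.75 × (2×97.2 + 4×174.96) = 670.7 kN.
Tension yield (gross): A_g = 226×6 = 1356 mm². φR_n = 0.90 × 300 × 1356 = 366.1 kN.
Tension rupture (net): A_n = (226 − 2×32)×6 = 972 mm² (U = 1.0, A_e = A_n). φR_n = 0.75 × 450 × 972 = 328.1 kN.
Block shear: shear path 2×[45+2×84] = 2×213 mm, A_gv = 2556, A_nv = 2×(213 − 2.5×32)×6 = 1596 mm²; tension across gage: (100 − 1×32)×6 = 408 mm². R_n = min(0.6×450×1596, 0.6×300×2556) + 1.0×450×408 = min(430.92, 460.08) + 183.6 = 614.52 kN. φR_n = 0.75 × 614.52 = 460.9 kN.
Governing: min(958.5, 670.7, 366.1, 328.1, 460.9) = 328.1 kN → net-section rupture.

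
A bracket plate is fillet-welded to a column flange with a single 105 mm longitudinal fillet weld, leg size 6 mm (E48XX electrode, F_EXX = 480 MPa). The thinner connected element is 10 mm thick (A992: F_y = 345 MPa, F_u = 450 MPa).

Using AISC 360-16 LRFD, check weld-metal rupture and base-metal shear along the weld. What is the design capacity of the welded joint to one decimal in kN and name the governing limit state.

96.2 kN (weld metal governs)

Weld metal: throat = 0.707×6 = 4.242 mm, L = 105 mm. φR_n = 0.75 × 0.6 × 480 × 4.242 × 105 = 96.2 kN.
Base metal shear (10 mm plate): yield φR_n = 1.0×0.6×345×10×105 = 217.4 kN; rupture φR_n = 0.75×0.6×450×10×105 = 212.6 kN; take 212.6 kN (rupture).
Governing: min(96.2, 212.6) = 96.2 kN → weld metal.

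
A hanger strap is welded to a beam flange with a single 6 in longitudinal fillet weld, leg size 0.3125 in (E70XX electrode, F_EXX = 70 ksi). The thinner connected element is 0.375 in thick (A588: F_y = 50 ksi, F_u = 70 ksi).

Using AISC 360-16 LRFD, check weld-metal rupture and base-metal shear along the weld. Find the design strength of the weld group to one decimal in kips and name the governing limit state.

41.8 kips (weld metal governs)

Weld metal: throat = 0.707×0.3125 = 0.22094 in, L = 6 in. φR_n = 0.75 × 0.6 × 70 × 0.22094 × 6 = 41.8 kips.
Base metal shear (0.375 in plate): yield φR_n = 1.0×0.6×50×0.375×6 = 67.5 kips; rupture φR_n = 0.75×0.6×70×0.375×6 = 70.9 kips; take 67.5 kips (yield).
Governing: min(41.8, 67.5) = 41.8 kips → weld metal.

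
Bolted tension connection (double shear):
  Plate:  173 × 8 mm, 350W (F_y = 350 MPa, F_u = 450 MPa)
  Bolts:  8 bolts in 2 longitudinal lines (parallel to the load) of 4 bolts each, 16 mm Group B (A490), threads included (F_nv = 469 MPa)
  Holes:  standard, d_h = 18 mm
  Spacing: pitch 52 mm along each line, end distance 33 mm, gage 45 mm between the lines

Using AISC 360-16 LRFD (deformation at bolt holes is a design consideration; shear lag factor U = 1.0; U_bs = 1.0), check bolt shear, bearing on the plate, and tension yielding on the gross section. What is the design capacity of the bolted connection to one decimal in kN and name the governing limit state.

Bolt shear: A_b = π(16)²/4 = 201.06 mm². φR_n = 0.75 × 469 × 201.06 × 8 × 2 = 1131.6 kN.
Bearing (8 mm plate, F_u = 450 MPa): end bolts L_c = 33 − 18/2 = 24, R_n = min(1.2×24×8×450, 2.4×16×8×450) = 103.68 kN/bolt; interior L_c = 52 − 18 = 34, R_n = 138.24 kN/bolt. φR_n = 0.75 × (2×103.68 + 6×138.24) = 777.6 kN.
Tension yield (gross): A_g = 173×8 = 1384 mm². φR_n = 0.90 × 350 × 1384 = 436.0 kN.
Governing: min(1131.6, 777.6, 436.0) = 436.0 kN → gross-section yield.

436.0 kN (gross-section yield governs)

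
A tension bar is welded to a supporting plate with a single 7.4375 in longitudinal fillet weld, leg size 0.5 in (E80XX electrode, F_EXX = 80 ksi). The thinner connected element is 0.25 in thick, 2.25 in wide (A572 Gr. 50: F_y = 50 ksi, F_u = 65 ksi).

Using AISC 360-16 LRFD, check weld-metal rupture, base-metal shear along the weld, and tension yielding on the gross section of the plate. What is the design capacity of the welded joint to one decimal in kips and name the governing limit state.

25.3 kips (gross-section yield governs)

Weld metal: throat = 0.707×0.5 = 0.3535 in, L = 7.4375 in. φR_n = 0.75 × 0.6 × 80 × 0.3535 × 7.4375 = 94.6 kips.
Base metal shear (0.25 in plate): yield φR_n = 1.0×0.6×50×0.25×7.4375 = 55.8 kips; rupture φR_n = 0.75×0.6×65×0.25×7.4375 = 54.4 kips; take 54.4 kips (rupture).
Tension yield (gross): A_g = 2.25×0.25 = 0.5625 in². φR_n = 0.90 × 50 × 0.5625 = 25.3 kips.
Governing: min(94.6, 54.4, 25.3) = 25.3 kips → gross-section yield.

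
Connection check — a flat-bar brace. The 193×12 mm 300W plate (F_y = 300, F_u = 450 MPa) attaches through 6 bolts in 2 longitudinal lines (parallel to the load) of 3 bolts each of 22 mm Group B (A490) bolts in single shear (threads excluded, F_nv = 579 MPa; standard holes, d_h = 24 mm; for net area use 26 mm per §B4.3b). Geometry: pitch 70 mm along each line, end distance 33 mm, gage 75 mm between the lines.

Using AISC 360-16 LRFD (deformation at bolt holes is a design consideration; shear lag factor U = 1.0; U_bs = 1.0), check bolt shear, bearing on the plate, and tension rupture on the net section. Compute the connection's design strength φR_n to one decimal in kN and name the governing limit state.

571.1 kN (net-section rupture governs)

Bolt shear: A_b = π(22)²/4 = 380.13 mm². φR_n = 0.75 × 579 × 380.13 × 6 × 1 = 990.4 kN.
Bearing (12 mm plate, F_u = 450 MPa): end bolts L_c = 33 − 24/2 = 21, R_n = min(1.2×21×12×450, 2.4×22×12×450) = 136.08 kN/bolt; interior L_c = 70 − 24 = 46, R_n = 285.12 kN/bolt. φR_n = 0.75 × (2×136.08 + 4×285.12) = 1059.5 kN.
Tension rupture (net): A_n = (193 − 2×26)×12 = 1692 mm² (U = 1.0, A_e = A_n). φR_n = 0.75 × 450 × 1692 = 571.1 kN.
Governing: min(990.4, 1059.5, 571.1) = 571.1 kN → net-section rupture.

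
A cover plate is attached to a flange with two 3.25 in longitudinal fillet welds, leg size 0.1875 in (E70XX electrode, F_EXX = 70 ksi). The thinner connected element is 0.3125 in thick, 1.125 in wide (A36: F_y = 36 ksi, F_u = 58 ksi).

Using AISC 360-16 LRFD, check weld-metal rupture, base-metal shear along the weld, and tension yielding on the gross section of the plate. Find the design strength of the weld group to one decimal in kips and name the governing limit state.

Weld metal: throat = 0.707×0.1875 = 0.13256 in, L = 2×3.25 = 6.5 in. φR_n = 0.75 × 0.6 × 70 × 0.13256 × 6.5 = 27.1 kips.
Base metal shear (0.3125 in plate): yield φR_n = 1.0×0.6×36×0.3125×6.5 = 43.9 kips; rupture φR_n = 0.75×0.6×58×0.3125×6.5 = 53.0 kips; take 43.9 kips (yield).
Tension yield (gross): A_g = 1.125×0.3125 = 0.35156 in². φR_n = 0.90 × 36 × 0.35156 = 11.4 kips.
Governing: min(27.1, 43.9, 11.4) = 11.4 kips → gross-section yield.

11.4 kips (gross-section yield governs)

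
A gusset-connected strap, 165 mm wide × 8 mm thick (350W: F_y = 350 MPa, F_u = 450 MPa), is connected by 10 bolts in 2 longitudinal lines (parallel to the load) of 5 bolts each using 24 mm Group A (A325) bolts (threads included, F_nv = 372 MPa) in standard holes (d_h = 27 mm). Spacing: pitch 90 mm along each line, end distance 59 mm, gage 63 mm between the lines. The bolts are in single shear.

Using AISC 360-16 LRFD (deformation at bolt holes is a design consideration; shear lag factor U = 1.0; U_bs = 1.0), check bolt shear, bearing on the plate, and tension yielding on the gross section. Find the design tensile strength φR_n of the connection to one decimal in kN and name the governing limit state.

415.8 kN (gross-section yield governs)

Bolt shear: A_b = π(24)²/4 = 452.39 mm². φR_n = 0.75 × 372 × 452.39 × 10 × 1 = 1262.2 kN.
Bearing (8 mm plate, F_u = 450 MPa): end bolts L_c = 59 − 27/2 = 45.5, R_n = min(1.2×45.5×8×450, 2.4×24×8×450) = 196.56 kN/bolt; interior L_c = 90 − 27 = 63, R_n = 207.36 kN/bolt. φR_n = 0.75 × (2×196.56 + 8×207.36) = 1539.0 kN.
Tension yield (gross): A_g = 165×8 = 1320 mm². φR_n = 0.90 × 350 × 1320 = 415.8 kN.
Governing: min(1262.2, 1539.0, 415.8) = 415.8 kN → gross-section yield.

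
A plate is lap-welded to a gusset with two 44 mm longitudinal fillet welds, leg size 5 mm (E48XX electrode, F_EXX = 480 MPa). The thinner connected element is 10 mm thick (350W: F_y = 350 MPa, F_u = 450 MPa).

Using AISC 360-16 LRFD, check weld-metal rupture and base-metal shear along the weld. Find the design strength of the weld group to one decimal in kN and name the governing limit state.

Weld metal: throat = 0.707×5 = 3.535 mm, L = 2×44 = 88 mm. φR_n = 0.75 × 0.6 × 480 × 3.535 × 88 = 67.2 kN.
Base metal shear (10 mm plate): yield φR_n = 1.0×0.6×350×10×88 = 184.8 kN; rupture φR_n = 0.75×0.6×450×10×88 = 178.2 kN; take 178.2 kN (rupture).
Governing: min(67.2, 178.2) = 67.2 kN → weld metal.

67.2 kN (weld metal governs)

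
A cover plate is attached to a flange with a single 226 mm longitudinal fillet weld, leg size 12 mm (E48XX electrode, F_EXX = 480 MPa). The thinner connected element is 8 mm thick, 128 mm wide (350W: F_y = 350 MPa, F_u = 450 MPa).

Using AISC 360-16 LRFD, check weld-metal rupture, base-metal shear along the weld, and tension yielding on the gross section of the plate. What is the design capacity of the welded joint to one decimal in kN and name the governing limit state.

Weld metal: throat = 0.707×12 = 8.484 mm, L = 226 mm. φR_n = 0.75 × 0.6 × 480 × 8.484 × 226 = 414.2 kN.
Base metal shear (8 mm plate): yield φR_n = 1.0×0.6×350×8×226 = 379.7 kN; rupture φR_n = 0.75×0.6×450×8×226 = 366.1 kN; take 366.1 kN (rupture).
Tension yield (gross): A_g = 128×8 = 1024 mm². φR_n = 0.90 × 350 × 1024 = 322.6 kN.
Governing: min(414.2, 366.1, 322.6) = 322.6 kN → gross-section yield.

322.6 kN (gross-section yield governs)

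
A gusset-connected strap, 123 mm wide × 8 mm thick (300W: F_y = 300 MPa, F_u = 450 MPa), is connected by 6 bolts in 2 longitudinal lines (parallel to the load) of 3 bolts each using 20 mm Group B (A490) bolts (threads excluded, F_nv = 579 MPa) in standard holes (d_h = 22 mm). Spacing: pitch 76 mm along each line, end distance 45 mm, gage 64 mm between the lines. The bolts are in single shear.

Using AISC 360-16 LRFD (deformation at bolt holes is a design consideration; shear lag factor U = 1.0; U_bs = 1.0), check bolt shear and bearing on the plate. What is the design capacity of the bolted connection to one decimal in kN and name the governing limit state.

Bolt shear: A_b = π(20)²/4 = 314.16 mm². φR_n = 0.75 × 579 × 314.16 × 6 × 1 = 818.5 kN.
Bearing (8 mm plate, F_u = 450 MPa): end bolts L_c = 45 − 22/2 = 34, R_n = min(1.2×34×8×450, 2.4×20×8×450) = 146.88 kN/bolt; interior L_c = 76 − 22 = 54, R_n = 172.8 kN/bolt. φR_n = 0.75 × (2×146.88 + 4×172.8) = 738.7 kN.
Governing: min(818.5, 738.7) = 738.7 kN → bearing.

738.7 kN (bearing governs)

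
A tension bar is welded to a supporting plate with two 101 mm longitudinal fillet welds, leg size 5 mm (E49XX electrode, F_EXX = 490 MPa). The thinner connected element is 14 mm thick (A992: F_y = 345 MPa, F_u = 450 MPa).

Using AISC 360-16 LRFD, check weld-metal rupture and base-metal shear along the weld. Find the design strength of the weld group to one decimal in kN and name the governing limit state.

Weld metal: throat = 0.707×5 = 3.535 mm, L = 2×101 = 202 mm. φR_n = 0.75 × 0.6 × 490 × 3.535 × 202 = 157.5 kN.
Base metal shear (14 mm plate): yield φR_n = 1.0×0.6×345×14×202 = 585.4 kN; rupture φR_n = 0.75×0.6×450×14×202 = 572.7 kN; take 572.7 kN (rupture).
Governing: min(157.5, 572.7) = 157.5 kN → weld metal.

157.5 kN (weld metal governs)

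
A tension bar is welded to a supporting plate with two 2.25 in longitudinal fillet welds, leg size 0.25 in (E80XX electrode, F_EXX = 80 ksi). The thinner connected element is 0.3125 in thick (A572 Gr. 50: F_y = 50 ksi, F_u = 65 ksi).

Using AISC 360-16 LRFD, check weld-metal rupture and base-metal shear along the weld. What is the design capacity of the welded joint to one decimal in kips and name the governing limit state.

28.6 kips (weld metal governs)

Weld metal: throat = 0.707×0.25 = 0.17675 in, L = 2×2.25 = 4.5 in. φR_n = 0.75 × 0.6 × 80 × 0.17675 × 4.5 = 28.6 kips.
Base metal shear (0.3125 in plate): yield φR_n = 1.0×0.6×50×0.3125×4.5 = 42.2 kips; rupture φR_n = 0.75×0.6×65×0.3125×4.5 = 41.1 kips; take 41.1 kips (rupture).
Governing: min(28.6, 41.1) = 28.6 kips → weld metal.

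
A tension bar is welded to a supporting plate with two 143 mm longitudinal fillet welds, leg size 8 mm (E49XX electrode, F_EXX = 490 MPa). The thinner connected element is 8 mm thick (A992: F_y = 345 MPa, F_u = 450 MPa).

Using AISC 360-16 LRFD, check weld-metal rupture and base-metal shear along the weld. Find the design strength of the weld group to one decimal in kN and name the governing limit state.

Weld metal: throat = 0.707×8 = 5.656 mm, L = 2×143 = 286 mm. φR_n = 0.75 × 0.6 × 490 × 5.656 × 286 = 356.7 kN.
Base metal shear (8 mm plate): yield φR_n = 1.0×0.6×345×8×286 = 473.6 kN; rupture φR_n = 0.75×0.6×450×8×286 = 463.3 kN; take 463.3 kN (rupture).
Governing: min(356.7, 463.3) = 356.7 kN → weld metal.

356.7 kN (weld metal governs)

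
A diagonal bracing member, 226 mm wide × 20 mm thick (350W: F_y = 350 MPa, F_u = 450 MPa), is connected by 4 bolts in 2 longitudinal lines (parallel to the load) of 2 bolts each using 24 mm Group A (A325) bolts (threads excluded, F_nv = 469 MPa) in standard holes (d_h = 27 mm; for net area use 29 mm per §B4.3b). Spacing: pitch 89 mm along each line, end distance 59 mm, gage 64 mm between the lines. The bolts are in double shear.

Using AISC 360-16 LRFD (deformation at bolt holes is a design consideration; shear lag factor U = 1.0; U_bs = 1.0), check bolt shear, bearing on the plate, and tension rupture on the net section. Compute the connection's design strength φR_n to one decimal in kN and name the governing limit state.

Bolt shear: A_b = π(24)²/4 = 452.39 mm². φR_n = 0.75 × 469 × 452.39 × 4 × 2 = 1273.0 kN.
Bearing (20 mm plate, F_u = 450 MPa): end bolts L_c = 59 − 27/2 = 45.5, R_n = min(1.2×45.5×20×450, 2.4×24×20×450) = 491.4 kN/bolt; interior L_c = 89 − 27 = 62, R_n = 518.4 kN/bolt. φR_n = 0.75 × (2×491.4 + 2×518.4) = 1514.7 kN.
Tension rupture (net): A_n = (226 − 2×29)×20 = 3360 mm² (U = 1.0, A_e = A_n). φR_n = 0.75 × 450 × 3360 = 1134.0 kN.
Governing: min(1273.0, 1514.7, 1134.0) = 1134.0 kN → net-section rupture.

1134.0 kN (net-section rupture governs)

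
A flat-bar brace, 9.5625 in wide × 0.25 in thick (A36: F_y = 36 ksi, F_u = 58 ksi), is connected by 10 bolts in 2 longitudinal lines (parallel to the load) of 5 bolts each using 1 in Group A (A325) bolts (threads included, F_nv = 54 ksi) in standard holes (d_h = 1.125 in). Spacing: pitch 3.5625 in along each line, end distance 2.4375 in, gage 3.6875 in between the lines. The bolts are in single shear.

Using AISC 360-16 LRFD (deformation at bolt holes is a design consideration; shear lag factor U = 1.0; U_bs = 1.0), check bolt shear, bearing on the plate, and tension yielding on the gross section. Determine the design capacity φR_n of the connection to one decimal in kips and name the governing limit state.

Bolt shear: A_b = π(1)²/4 = 0.7854 in². φR_n = 0.75 × 54 × 0.7854 × 10 × 1 = 318.1 kips.
Bearing (0.25 in plate, F_u = 58 ksi): end bolts L_c = 2.4375 − 1.125/2 = 1.875, R_n = min(1.2×1.875×0.25×58, 2.4×1×0.25×58) = 32.625 kips/bolt; interior L_c = 3.5625 − 1.125 = 2.4375, R_n = 34.8 kips/bolt. φR_n = 0.75 × (2×32.625 + 8×34.8) = 257.7 kips.
Tension yield (gross): A_g = 9.5625×0.25 = 2.3906 in². φR_n = 0.90 × 36 × 2.3906 = 77.5 kips.
Governing: min(318.1, 257.7, 77.5) = 77.5 kips → gross-section yield.

77.5 kips (gross-section yield governs)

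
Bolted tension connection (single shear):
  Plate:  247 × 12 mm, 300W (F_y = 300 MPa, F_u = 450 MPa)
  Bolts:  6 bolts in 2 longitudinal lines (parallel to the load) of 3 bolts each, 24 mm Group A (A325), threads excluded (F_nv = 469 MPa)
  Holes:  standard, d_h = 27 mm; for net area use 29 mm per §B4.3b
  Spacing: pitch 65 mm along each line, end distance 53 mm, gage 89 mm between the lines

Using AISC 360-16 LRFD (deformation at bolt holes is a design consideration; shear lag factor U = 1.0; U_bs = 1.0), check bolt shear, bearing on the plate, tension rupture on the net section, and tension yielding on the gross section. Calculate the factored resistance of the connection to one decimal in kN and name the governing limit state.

765.5 kN (net-section rupture governs)

Bolt shear: A_b = π(24)²/4 = 452.39 mm². φR_n = 0.75 × 469 × 452.39 × 6 × 1 = 954.8 kN.
Bearing (12 mm plate, F_u = 450 MPa): end bolts L_c = 53 − 27/2 = 39.5, R_n = min(1.2×39.5×12×450, 2.4×24×12×450) = 255.96 kN/bolt; interior L_c = 65 − 27 = 38, R_n = 246.24 kN/bolt. φR_n = 0.75 × (2×255.96 + 4×246.24) = 1122.7 kN.
Tension rupture (net): A_n = (247 − 2×29)×12 = 2268 mm² (U = 1.0, A_e = A_n). φR_n = 0.75 × 450 × 2268 = 765.5 kN.
Tension yield (gross): A_g = 247×12 = 2964 mm². φR_n = 0.90 × 300 × 2964 = 800.3 kN.
Governing: min(954.8, 1122.7, 765.5, 800.3) = 765.5 kN → net-section rupture.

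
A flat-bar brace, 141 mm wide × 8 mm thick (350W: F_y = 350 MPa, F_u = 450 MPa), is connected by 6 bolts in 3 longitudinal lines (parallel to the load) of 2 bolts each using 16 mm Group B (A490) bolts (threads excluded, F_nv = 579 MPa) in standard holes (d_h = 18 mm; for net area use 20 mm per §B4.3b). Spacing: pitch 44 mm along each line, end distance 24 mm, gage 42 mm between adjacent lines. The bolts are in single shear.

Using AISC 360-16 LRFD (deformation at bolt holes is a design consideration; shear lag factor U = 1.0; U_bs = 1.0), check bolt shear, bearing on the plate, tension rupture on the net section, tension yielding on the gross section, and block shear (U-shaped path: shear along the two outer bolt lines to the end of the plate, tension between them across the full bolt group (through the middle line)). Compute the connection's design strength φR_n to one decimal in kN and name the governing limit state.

Bolt shear: A_b = π(16)²/4 = 201.06 mm². φR_n = 0.75 × 579 × 201.06 × 6 × 1 = 523.9 kN.
Bearing (8 mm plate, F_u = 450 MPa): end bolts L_c = 24 − 18/2 = 15, R_n = min(1.2×15×8×450, 2.4×16×8×450) = 64.8 kN/bolt; interior L_c = 44 − 18 = 26, R_n = 112.32 kN/bolt. φR_n = 0.75 × (3×64.8 + 3×112.32) = 398.5 kN.
Tension rupture (net): A_n = (141 − 3×20)×8 = 648 mm² (U = 1.0, A_e = A_n). φR_n = 0.75 × 450 × 648 = 218.7 kN.
Tension yield (gross): A_g = 141×8 = 1128 mm². φR_n = 0.90 × 350 × 1128 = 355.3 kN.
Block shear: shear path 2×[24+1×44] = 2×68 mm, A_gv = 1088, A_nv = 2×(68 − 1.5×20)×8 = 608 mm²; tension across gage: (84 − 2×20)×8 = 352 mm². R_n = min(0.6×450×608, 0.6×350×1088) + 1.0×450×352 = min(164.16, 228.48) + 158.4 = 322.56 kN. φR_n = 0.75 × 322.56 = 241.9 kN.
Governing: min(523.9, 398.5, 218.7, 355.3, 241.9) = 218.7 kN → net-section rupture.

218.7 kN (net-section rupture governs)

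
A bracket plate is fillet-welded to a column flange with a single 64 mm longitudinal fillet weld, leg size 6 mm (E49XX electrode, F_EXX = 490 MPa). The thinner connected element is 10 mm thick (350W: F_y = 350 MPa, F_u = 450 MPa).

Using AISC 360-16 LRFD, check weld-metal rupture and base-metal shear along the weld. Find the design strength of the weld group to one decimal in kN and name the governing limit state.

59.9 kN (weld metal governs)

Weld metal: throat = 0.707×6 = 4.242 mm, L = 64 mm. φR_n = 0.75 × 0.6 × 490 × 4.242 × 64 = 59.9 kN.
Base metal shear (10 mm plate): yield φR_n = 1.0×0.6×350×10×64 = 134.4 kN; rupture φR_n = 0.75×0.6×450×10×64 = 129.6 kN; take 129.6 kN (rupture).
Governing: min(59.9, 129.6) = 59.9 kN → weld metal.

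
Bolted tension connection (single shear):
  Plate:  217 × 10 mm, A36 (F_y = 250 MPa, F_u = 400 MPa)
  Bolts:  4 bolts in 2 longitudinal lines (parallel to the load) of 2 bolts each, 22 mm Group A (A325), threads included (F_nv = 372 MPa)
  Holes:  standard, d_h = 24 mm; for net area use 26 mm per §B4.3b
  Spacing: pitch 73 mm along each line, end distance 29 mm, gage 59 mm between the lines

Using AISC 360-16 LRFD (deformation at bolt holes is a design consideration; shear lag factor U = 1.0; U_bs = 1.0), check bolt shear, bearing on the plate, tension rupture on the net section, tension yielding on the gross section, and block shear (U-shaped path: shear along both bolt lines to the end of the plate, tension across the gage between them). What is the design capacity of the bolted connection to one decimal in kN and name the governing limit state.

325.8 kN (block shear governs)

Bolt shear: A_b = π(22)²/4 = 380.13 mm². φR_n = 0.75 × 372 × 380.13 × 4 × 1 = 424.2 kN.
Bearing (10 mm plate, F_u = 400 MPa): end bolts L_c = 29 − 24/2 = 17, R_n = min(1.2×17×10×400, 2.4×22×10×400) = 81.6 kN/bolt; interior L_c = 73 − 24 = 49, R_n = 211.2 kN/bolt. φR_n = 0.75 × (2×81.6 + 2×211.2) = 439.2 kN.
Tension rupture (net): A_n = (217 − 2×26)×10 = 1650 mm² (U = 1.0, A_e = A_n). φR_n = 0.75 × 400 × 1650 = 495.0 kN.
Tension yield (gross): A_g = 217×10 = 2170 mm². φR_n = 0.90 × 250 × 2170 = 488.3 kN.
Block shear: shear path 2×[29+1×73] = 2×102 mm, A_gv = 2040, A_nv = 2×(102 − 1.5×26)×10 = 1260 mm²; tension across gage: (59 − 1×26)×10 = 330 mm². R_n = min(0.6×400×1260, 0.6×250×2040) + 1.0×400×330 = min(302.4, 306) + 132 = 434.4 kN. φR_n = 0.75 × 434.4 = 325.8 kN.
Governing: min(424.2, 439.2, 495.0, 488.3, 325.8) = 325.8 kN → block shear.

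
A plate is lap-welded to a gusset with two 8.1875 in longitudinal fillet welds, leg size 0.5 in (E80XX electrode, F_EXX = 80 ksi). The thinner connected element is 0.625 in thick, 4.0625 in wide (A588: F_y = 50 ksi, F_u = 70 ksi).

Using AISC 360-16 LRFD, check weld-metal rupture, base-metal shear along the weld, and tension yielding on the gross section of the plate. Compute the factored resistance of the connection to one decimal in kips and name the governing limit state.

114.3 kips (gross-section yield governs)

Weld metal: throat = 0.707×0.5 = 0.3535 in, L = 2×8.1875 = 16.375 in. φR_n = 0.75 × 0.6 × 80 × 0.3535 × 16.375 = 208.4 kips.
Base metal shear (0.625 in plate): yield φR_n = 1.0×0.6×50×0.625×16.375 = 307.0 kips; rupture φR_n = 0.75×0.6×70×0.625×16.375 = 322.4 kips; take 307.0 kips (yield).
Tension yield (gross): A_g = 4.0625×0.625 = 2.5391 in². φR_n = 0.90 × 50 × 2.5391 = 114.3 kips.
Governing: min(208.4, 307.0, 114.3) = 114.3 kips → gross-section yield.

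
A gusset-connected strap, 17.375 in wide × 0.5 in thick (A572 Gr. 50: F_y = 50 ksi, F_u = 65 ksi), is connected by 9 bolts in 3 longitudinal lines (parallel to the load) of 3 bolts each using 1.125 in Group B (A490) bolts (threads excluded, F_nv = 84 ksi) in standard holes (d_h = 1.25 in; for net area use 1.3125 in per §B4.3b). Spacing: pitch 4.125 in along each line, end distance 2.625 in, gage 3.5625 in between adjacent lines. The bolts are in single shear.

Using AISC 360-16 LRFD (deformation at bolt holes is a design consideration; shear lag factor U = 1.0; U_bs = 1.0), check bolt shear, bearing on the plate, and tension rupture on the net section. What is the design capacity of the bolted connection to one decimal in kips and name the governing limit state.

Bolt shear: A_b = π(1.125)²/4 = 0.99402 in². φR_n = 0.75 × 84 × 0.99402 × 9 × 1 = 563.6 kips.
Bearing (0.5 in plate, F_u = 65 ksi): end bolts L_c = 2.625 − 1.25/2 = 2, R_n = min(1.2×2×0.5×65, 2.4×1.125×0.5×65) = 78 kips/bolt; interior L_c = 4.125 − 1.25 = 2.875, R_n = 87.75 kips/bolt. φR_n = 0.75 × (3×78 + 6×87.75) = 570.4 kips.
Tension rupture (net): A_n = (17.375 − 3×1.3125)×0.5 = 6.7188 in² (U = 1.0, A_e = A_n). φR_n = 0.75 × 65 × 6.7188 = 327.5 kips.
Governing: min(563.6, 570.4, 327.5) = 327.5 kips → net-section rupture.

327.5 kips (net-section rupture governs)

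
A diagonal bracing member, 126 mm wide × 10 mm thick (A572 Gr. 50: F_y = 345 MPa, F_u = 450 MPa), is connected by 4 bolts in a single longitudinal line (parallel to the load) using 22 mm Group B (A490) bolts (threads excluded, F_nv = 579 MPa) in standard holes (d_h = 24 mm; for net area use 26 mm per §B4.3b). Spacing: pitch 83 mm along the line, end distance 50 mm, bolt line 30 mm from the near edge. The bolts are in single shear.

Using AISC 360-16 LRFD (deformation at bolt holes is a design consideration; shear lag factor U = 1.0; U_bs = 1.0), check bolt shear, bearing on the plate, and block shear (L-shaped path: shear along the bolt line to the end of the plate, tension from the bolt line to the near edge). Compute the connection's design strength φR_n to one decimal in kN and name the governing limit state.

Bolt shear: A_b = π(22)²/4 = 380.13 mm². φR_n = 0.75 × 579 × 380.13 × 4 × 1 = 660.3 kN.
Bearing (10 mm plate, F_u = 450 MPa): end bolts L_c = 50 − 24/2 = 38, R_n = min(1.2×38×10×450, 2.4×22×10×450) = 205.2 kN/bolt; interior L_c = 83 − 24 = 59, R_n = 237.6 kN/bolt. φR_n = 0.75 × (1×205.2 + 3×237.6) = 688.5 kN.
Block shear: shear path 1×[50+3×83] = 1×299 mm, A_gv = 2990, A_nv = 1×(299 − 3.5×26)×10 = 2080 mm²; tension to near edge: (30 − 0.5×26)×10 = 170 mm². R_n = min(0.6×450×2080, 0.6×345×2990) + 1.0×450×170 = min(561.6, 618.93) + 76.5 = 638.1 kN. φR_n = 0.75 × 638.1 = 478.6 kN.
Governing: min(660.3, 688.5, 478.6) = 478.6 kN → block shear.

478.6 kN (block shear governs)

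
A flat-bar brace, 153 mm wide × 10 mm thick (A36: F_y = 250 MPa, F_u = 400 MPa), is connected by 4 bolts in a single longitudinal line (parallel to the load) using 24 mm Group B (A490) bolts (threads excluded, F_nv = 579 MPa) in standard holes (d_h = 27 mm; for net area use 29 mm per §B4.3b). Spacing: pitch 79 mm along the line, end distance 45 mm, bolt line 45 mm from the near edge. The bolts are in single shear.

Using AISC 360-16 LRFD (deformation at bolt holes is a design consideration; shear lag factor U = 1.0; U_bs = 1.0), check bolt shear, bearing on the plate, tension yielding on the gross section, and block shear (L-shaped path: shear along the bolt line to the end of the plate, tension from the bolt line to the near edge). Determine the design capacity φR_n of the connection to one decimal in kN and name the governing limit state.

Bolt shear: A_b = π(24)²/4 = 452.39 mm². φR_n = 0.75 × 579 × 452.39 × 4 × 1 = 785.8 kN.
Bearing (10 mm plate, F_u = 400 MPa): end bolts L_c = 45 − 27/2 = 31.5, R_n = min(1.2×31.5×10×400, 2.4×24×10×400) = 151.2 kN/bolt; interior L_c = 79 − 27 = 52, R_n = 230.4 kN/bolt. φR_n = 0.75 × (1×151.2 + 3×230.4) = 631.8 kN.
Tension yield (gross): A_g = 153×10 = 1530 mm². φR_n = 0.90 × 250 × 1530 = 344.3 kN.
Block shear: shear path 1×[45+3×79] = 1×282 mm, A_gv = 2820, A_nv = 1×(282 − 3.5×29)×10 = 1805 mm²; tension to near edge: (45 − 0.5×29)×10 = 305 mm². R_n = min(0.6×400×1805, 0.6×250×2820) + 1.0×400×305 = min(433.2, 423) + 122 = 545 kN. φR_n = 0.75 × 545 = 408.8 kN.
Governing: min(785.8, 631.8, 344.3, 408.8) = 344.3 kN → gross-section yield.

344.3 kN (gross-section yield governs)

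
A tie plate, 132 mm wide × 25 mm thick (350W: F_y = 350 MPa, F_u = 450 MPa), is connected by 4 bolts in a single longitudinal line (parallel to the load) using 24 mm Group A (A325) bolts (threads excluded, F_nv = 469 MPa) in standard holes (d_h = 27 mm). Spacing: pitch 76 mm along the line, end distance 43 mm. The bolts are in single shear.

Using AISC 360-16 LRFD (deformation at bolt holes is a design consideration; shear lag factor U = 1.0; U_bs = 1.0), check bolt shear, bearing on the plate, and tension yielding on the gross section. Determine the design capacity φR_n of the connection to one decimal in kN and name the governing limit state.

Bolt shear: A_b = π(24)²/4 = 452.39 mm². φR_n = 0.75 × 469 × 452.39 × 4 × 1 = 636.5 kN.
Bearing (25 mm plate, F_u = 450 MPa): end bolts L_c = 43 − 27/2 = 29.5, R_n = min(1.2×29.5×25×450, 2.4×24×25×450) = 398.25 kN/bolt; interior L_c = 76 − 27 = 49, R_n = 648 kN/bolt. φR_n = 0.75 × (1×398.25 + 3×648) = 1756.7 kN.
Tension yield (gross): A_g = 132×25 = 3300 mm². φR_n = 0.90 × 350 × 3300 = 1039.5 kN.
Governing: min(636.5, 1756.7, 1039.5) = 636.5 kN → bolt shear.

636.5 kN (bolt shear governs)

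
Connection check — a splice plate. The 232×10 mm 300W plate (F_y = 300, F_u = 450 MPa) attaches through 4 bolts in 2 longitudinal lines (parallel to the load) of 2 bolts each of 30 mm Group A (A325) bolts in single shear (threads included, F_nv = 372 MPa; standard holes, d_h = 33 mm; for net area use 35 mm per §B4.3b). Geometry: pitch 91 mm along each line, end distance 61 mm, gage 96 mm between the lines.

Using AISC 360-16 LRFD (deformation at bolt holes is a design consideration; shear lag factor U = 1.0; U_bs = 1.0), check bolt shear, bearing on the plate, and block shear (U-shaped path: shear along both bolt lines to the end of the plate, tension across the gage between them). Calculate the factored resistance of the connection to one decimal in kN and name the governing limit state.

Bolt shear: A_b = π(30)²/4 = 706.86 mm². φR_n = 0.75 × 372 × 706.86 × 4 × 1 = 788.9 kN.
Bearing (10 mm plate, F_u = 450 MPa): end bolts L_c = 61 − 33/2 = 44.5, R_n = min(1.2×44.5×10×450, 2.4×30×10×450) = 240.3 kN/bolt; interior L_c = 91 − 33 = 58, R_n = 313.2 kN/bolt. φR_n = 0.75 × (2×240.3 + 2×313.2) = 830.3 kN.
Block shear: shear path 2×[61+1×91] = 2×152 mm, A_gv = 3040, A_nv = 2×(152 − 1.5×35)×10 = 1990 mm²; tension across gage: (96 − 1×35)×10 = 610 mm². R_n = min(0.6×450×1990, 0.6×300×3040) + 1.0×450×610 = min(537.3, 547.2) + 274.5 = 811.8 kN. φR_n = 0.75 × 811.8 = 608.9 kN.
Governing: min(788.9, 830.3, 608.9) = 608.9 kN → block shear.

608.9 kN (block shear governs)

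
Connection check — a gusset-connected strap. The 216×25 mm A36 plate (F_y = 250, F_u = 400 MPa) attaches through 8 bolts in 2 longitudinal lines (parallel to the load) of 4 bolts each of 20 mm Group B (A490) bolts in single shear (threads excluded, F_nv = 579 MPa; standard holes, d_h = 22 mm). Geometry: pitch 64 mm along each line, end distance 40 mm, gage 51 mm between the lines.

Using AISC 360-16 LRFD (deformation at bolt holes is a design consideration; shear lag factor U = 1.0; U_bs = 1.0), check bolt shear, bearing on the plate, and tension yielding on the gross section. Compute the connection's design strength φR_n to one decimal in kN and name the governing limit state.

Bolt shear: A_b = π(20)²/4 = 314.16 mm². φR_n = 0.75 × 579 × 314.16 × 8 × 1 = 1091.4 kN.
Bearing (25 mm plate, F_u = 400 MPa): end bolts L_c = 40 − 22/2 = 29, R_n = min(1.2×29×25×400, 2.4×20×25×400) = 348 kN/bolt; interior L_c = 64 − 22 = 42, R_n = 480 kN/bolt. φR_n = 0.75 × (2×348 + 6×480) = 2682.0 kN.
Tension yield (gross): A_g = 216×25 = 5400 mm². φR_n = 0.90 × 250 × 5400 = 1215.0 kN.
Governing: min(1091.4, 2682.0, 1215.0) = 1091.4 kN → bolt shear.

1091.4 kN (bolt shear governs)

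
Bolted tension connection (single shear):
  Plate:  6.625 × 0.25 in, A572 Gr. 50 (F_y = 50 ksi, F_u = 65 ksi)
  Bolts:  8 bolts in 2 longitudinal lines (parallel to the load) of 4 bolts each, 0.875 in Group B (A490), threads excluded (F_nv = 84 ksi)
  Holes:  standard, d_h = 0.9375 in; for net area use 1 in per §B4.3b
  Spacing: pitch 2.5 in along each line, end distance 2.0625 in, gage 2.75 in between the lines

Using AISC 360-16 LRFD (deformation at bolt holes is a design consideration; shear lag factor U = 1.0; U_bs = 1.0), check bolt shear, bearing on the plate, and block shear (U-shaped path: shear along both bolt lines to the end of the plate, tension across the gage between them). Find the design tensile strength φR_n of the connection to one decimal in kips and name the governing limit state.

Bolt shear: A_b = π(0.875)²/4 = 0.60132 in². φR_n = 0.75 × 84 × 0.60132 × 8 × 1 = 303.1 kips.
Bearing (0.25 in plate, F_u = 65 ksi): end bolts L_c = 2.0625 − 0.9375/2 = 1.59375, R_n = min(1.2×1.59375×0.25×65, 2.4×0.875×0.25×65) = 31.078 kips/bolt; interior L_c = 2.5 − 0.9375 = 1.5625, R_n = 30.469 kips/bolt. φR_n = 0.75 × (2×31.078 + 6×30.469) = 183.7 kips.
Block shear: shear path 2×[2.0625+3×2.5] = 2×9.5625 in, A_gv = 4.7813, A_nv = 2×(9.5625 − 3.5×1)×0.25 = 3.0313 in²; tension across gage: (2.75 − 1×1)×0.25 = 0.4375 in². R_n = min(0.6×65×3.0313, 0.6×50×4.7813) + 1.0×65×0.4375 = min(118.22, 143.44) + 28.438 = 146.66 kips. φR_n = 0.75 × 146.66 = 110.0 kips.
Governing: min(303.1, 183.7, 110.0) = 110.0 kips → block shear.

110.0 kips (block shear governs)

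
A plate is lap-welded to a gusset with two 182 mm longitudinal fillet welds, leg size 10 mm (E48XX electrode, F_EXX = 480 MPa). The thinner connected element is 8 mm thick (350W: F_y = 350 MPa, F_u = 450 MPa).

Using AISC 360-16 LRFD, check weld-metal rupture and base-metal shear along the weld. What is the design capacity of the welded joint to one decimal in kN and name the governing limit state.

Weld metal: throat = 0.707×10 = 7.07 mm, L = 2×182 = 364 mm. φR_n = 0.75 × 0.6 × 480 × 7.07 × 364 = 555.9 kN.
Base metal shear (8 mm plate): yield φR_n = 1.0×0.6×350×8×364 = 611.5 kN; rupture φR_n = 0.75×0.6×450×8×364 = 589.7 kN; take 589.7 kN (rupture).
Governing: min(555.9, 589.7) = 555.9 kN → weld metal.

555.9 kN (weld metal governs)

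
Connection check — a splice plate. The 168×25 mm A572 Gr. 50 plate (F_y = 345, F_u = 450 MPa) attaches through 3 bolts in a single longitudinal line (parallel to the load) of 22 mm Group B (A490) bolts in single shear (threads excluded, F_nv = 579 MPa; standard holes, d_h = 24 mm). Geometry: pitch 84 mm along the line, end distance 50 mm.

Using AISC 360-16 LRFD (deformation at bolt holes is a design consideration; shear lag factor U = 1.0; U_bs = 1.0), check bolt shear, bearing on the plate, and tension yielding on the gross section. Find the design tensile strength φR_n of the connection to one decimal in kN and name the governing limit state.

495.2 kN (bolt shear governs)

Bolt shear: A_b = π(22)²/4 = 380.13 mm². φR_n = 0.75 × 579 × 380.13 × 3 × 1 = 495.2 kN.
Bearing (25 mm plate, F_u = 450 MPa): end bolts L_c = 50 − 24/2 = 38, R_n = min(1.2×38×25×450, 2.4×22×25×450) = 513 kN/bolt; interior L_c = 84 − 24 = 60, R_n = 594 kN/bolt. φR_n = 0.75 × (1×513 + 2×594) = 1275.8 kN.
Tension yield (gross): A_g = 168×25 = 4200 mm². φR_n = 0.90 × 345 × 4200 = 1304.1 kN.
Governing: min(495.2, 1275.8, 1304.1) = 495.2 kN → bolt shear.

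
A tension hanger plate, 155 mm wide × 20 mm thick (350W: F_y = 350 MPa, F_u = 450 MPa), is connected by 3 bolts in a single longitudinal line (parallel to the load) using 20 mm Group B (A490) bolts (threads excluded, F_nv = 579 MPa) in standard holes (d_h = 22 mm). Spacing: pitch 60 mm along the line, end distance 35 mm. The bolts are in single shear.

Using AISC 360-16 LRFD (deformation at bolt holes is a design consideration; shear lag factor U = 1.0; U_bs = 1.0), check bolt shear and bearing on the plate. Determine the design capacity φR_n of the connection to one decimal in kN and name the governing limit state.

409.3 kN (bolt shear governs)

Bolt shear: A_b = π(20)²/4 = 314.16 mm². φR_n = 0.75 × 579 × 314.16 × 3 × 1 = 409.3 kN.
Bearing (20 mm plate, F_u = 450 MPa): end bolts L_c = 35 − 22/2 = 24, R_n = min(1.2×24×20×450, 2.4×20×20×450) = 259.2 kN/bolt; interior L_c = 60 − 22 = 38, R_n = 410.4 kN/bolt. φR_n = 0.75 × (1×259.2 + 2×410.4) = 810.0 kN.
Governing: min(409.3, 810.0) = 409.3 kN → bolt shear.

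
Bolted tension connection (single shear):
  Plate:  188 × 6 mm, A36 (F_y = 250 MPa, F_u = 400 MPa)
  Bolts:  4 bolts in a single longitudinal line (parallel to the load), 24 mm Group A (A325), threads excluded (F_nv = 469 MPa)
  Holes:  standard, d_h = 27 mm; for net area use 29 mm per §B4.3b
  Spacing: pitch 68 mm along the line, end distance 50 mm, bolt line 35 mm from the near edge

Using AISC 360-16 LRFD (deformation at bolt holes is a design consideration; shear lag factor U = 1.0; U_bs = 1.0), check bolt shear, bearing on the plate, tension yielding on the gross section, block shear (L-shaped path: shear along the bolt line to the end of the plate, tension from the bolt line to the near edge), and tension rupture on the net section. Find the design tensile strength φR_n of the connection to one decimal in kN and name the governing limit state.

201.6 kN (block shear governs)

Bolt shear: A_b = π(24)²/4 = 452.39 mm². φR_n = 0.75 × 469 × 452.39 × 4 × 1 = 636.5 kN.
Bearing (6 mm plate, F_u = 400 MPa): end bolts L_c = 50 − 27/2 = 36.5, R_n = min(1.2×36.5×6×400, 2.4×24×6×400) = 105.12 kN/bolt; interior L_c = 68 − 27 = 41, R_n = 118.08 kN/bolt. φR_n = 0.75 × (1×105.12 + 3×118.08) = 344.5 kN.
Tension yield (gross): A_g = 188×6 = 1128 mm². φR_n = 0.90 × 250 × 1128 = 253.8 kN.
Block shear: shear path 1×[50+3×68] = 1×254 mm, A_gv = 1524, A_nv = 1×(254 − 3.5×29)×6 = 915 mm²; tension to near edge: (35 − 0.5×29)×6 = 123 mm². R_n = min(0.6×400×915, 0.6×250×1524) + 1.0×400×123 = min(219.6, 228.6) + 49.2 = 268.8 kN. φR_n = 0.75 × 268.8 = 201.6 kN.
Tension rupture (net): A_n = (188 − 1×29)×6 = 954 mm² (U = 1.0, A_e = A_n). φR_n = 0.75 × 400 × 954 = 286.2 kN.
Governing: min(636.5, 344.5, 253.8, 201.6, 286.2) = 201.6 kN → block shear.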